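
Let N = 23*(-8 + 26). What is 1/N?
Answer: 1/414 ≈ 0.0024155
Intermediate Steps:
N = 414 (N = 23*18 = 414)
1/N = 1/414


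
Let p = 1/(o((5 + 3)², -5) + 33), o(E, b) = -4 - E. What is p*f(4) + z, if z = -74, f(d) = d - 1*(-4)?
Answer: -2598/35 ≈ -74.229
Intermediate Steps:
f(d) = 4 + d (f(d) = d + 4 = 4 + d)
p = -1/35 (p = 1/((-4 - (5 + 3)²) + 33) = 1/((-4 - 1*8²) + 33) = 1/((-4 - 1*64) + 33) = 1/((-4 - 64) + 33) = 1/(-68 + 33) = 1/(-35) = -1/35 ≈ -0.028571)
p*f(4) + z = -(4 + 4)/35 - 74 = -1/35*8 - 74 = -8/35 - 74 = -2598/35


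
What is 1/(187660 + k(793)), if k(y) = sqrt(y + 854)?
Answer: 187660/35216273953 - 3*sqrt(183)/35216273953 ≈ 5.3276e-6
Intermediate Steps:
k(y) = sqrt(854 + y)
1/(187660 + k(793)) = 1/(187660 + sqrt(854 + 793)) = 1/(187660 + sqrt(1647)) = 1/(187660 + 3*sqrt(183))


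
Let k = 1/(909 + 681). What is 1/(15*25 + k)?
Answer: 1590/596251 ≈ 0.0026667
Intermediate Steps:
k = 1/1590 ≈ 0.00062893
1/(15*25 + k) = 1/(15*25 + 1/1590) = 1/(375 + 1/1590) = 1/(596251/1590) = 1590/596251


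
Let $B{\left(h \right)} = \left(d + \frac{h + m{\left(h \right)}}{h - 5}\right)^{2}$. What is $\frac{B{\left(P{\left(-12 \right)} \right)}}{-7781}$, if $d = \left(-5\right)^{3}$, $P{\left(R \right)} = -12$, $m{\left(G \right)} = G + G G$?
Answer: $- \frac{5040025}{2248709} \approx -2.2413$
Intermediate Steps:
$m{\left(G \right)} = G + G^{2}$
$d = -125$
$B{\left(h \right)} = \left(-125 + \frac{h + h \left(1 + h\right)}{-5 + h}\right)^{2}$ ($B{\left(h \right)} = \left(-125 + \frac{h + h \left(1 + h\right)}{h - 5}\right)^{2} = \left(-125 + \frac{h + h \left(1 + h\right)}{-5 + h}\right)^{2}$)
$\frac{B{\left(P{\left(-12 \right)} \right)}}{-7781} = \frac{\frac{1}{\left(-5 - 12\right)^{2}} \left(625 + \left(-12\right)^{2} - -1476\right)^{2}}{-7781} = \frac{\left(625 + 144 + 1476\right)^{2}}{289} \left(- \frac{1}{7781}\right) = \frac{2245^{2}}{289} \left(- \frac{1}{7781}\right) = \frac{1}{289} \cdot 5040025 \left(- \frac{1}{7781}\right) = \frac{5040025}{289} \left(- \frac{1}{7781}\right) = - \frac{5040025}{2248709}$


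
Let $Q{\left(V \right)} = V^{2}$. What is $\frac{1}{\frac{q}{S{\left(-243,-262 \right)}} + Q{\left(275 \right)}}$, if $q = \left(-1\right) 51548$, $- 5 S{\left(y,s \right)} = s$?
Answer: $\frac{131}{9778005} \approx 1.3397 \cdot 10^{-5}$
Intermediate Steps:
$S{\left(y,s \right)} = - \frac{s}{5}$
$q = -51548$
$\frac{1}{\frac{q}{S{\left(-243,-262 \right)}} + Q{\left(275 \right)}} = \frac{1}{- \frac{51548}{\left(- \frac{1}{5}\right) \left(-262\right)} + 275^{2}} = \frac{1}{- \frac{51548}{\frac{262}{5}} + 75625} = \frac{1}{\left(-51548\right) \frac{5}{262} + 75625} = \frac{1}{- \frac{128870}{131} + 75625} = \frac{1}{\frac{9778005}{131}} = \frac{131}{9778005}$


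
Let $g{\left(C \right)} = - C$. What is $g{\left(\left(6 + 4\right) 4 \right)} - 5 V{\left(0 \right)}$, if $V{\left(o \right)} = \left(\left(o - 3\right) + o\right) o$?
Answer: $-40$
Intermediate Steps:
$V{\left(o \right)} = o \left(-3 + 2 o\right)$ ($V{\left(o \right)} = \left(\left(-3 + o\right) + o\right) o = \left(-3 + 2 o\right) o = o \left(-3 + 2 o\right)$)
$g{\left(\left(6 + 4\right) 4 \right)} - 5 V{\left(0 \right)} = - \left(6 + 4\right) 4 - 5 \cdot 0 \left(-3 + 2 \cdot 0\right) = - 10 \cdot 4 - 5 \cdot 0 \left(-3 + 0\right) = \left(-1\right) 40 - 5 \cdot 0 \left(-3\right) = -40 - 0 = -40 + 0 = -40$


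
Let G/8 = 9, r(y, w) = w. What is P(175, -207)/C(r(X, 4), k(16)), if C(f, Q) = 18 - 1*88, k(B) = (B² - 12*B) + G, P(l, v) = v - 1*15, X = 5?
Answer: 111/35 ≈ 3.1714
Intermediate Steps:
G = 72 (G = 8*9 = 72)
P(l, v) = -15 + v (P(l, v) = v - 15 = -15 + v)
k(B) = 72 + B² - 12*B (k(B) = (B² - 12*B) + 72 = 72 + B² - 12*B)
C(f, Q) = -70 (C(f, Q) = 18 - 88 = -70)
P(175, -207)/C(r(X, 4), k(16)) = (-15 - 207)/(-70) = -222*(-1/70) = 111/35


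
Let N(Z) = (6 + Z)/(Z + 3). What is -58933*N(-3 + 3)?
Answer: -117866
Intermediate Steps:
N(Z) = (6 + Z)/(3 + Z)
-58933*N(-3 + 3) = -58933*(6 + (-3 + 3))/(3 + (-3 + 3)) = -58933*(6 + 0)/(3 + 0) = -58933*6/3 = -58933*2 = -117866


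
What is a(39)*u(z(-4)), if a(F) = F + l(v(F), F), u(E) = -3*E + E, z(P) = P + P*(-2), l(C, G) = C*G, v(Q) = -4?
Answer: 936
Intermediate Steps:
z(P) = -P (z(P) = P - 2*P = -P)
u(E) = -2*E
a(F) = -3*F (a(F) = F - 4*F = -3*F)
a(39)*u(z(-4)) = (-3*39)*(-(-2)*(-4)) = -(-234)*4 = -117*(-8) = 936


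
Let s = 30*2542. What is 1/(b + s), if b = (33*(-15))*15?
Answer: 1/68835 ≈ 1.4527e-5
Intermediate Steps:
s = 76260
b = -7425 (b = -495*15 = -7425)
1/(b + s) = 1/(-7425 + 76260) = 1/68835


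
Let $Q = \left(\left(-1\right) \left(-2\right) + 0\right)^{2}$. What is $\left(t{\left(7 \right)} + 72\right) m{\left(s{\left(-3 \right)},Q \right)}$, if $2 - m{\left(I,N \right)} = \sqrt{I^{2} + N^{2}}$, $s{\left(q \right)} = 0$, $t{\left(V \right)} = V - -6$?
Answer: $-170$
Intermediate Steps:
$t{\left(V \right)} = 6 + V$ ($t{\left(V \right)} = V + 6 = 6 + V$)
$Q = 4$ ($Q = \left(2 + 0\right)^{2} = 2^{2} = 4$)
$m{\left(I,N \right)} = 2 - \sqrt{I^{2} + N^{2}}$
$\left(t{\left(7 \right)} + 72\right) m{\left(s{\left(-3 \right)},Q \right)} = \left(\left(6 + 7\right) + 72\right) \left(2 - \sqrt{0^{2} + 4^{2}}\right) = \left(13 + 72\right) \left(2 - \sqrt{0 + 16}\right) = 85 \left(2 - \sqrt{16}\right) = 85 \left(2 - 4\right) = 85 \left(-2\right) = -170$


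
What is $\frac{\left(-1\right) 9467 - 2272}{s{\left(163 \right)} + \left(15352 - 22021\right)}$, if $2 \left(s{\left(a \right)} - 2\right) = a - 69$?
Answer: $\frac{11739}{6620} \approx 1.7733$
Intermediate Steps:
$s{\left(a \right)} = - \frac{65}{2} + \frac{a}{2}$ ($s{\left(a \right)} = 2 + \frac{a - 69}{2} = 2 + \frac{-69 + a}{2} = 2 + \left(- \frac{69}{2} + \frac{a}{2}\right) = - \frac{65}{2} + \frac{a}{2}$)
$\frac{\left(-1\right) 9467 - 2272}{s{\left(163 \right)} + \left(15352 - 22021\right)} = \frac{\left(-1\right) 9467 - 2272}{\left(- \frac{65}{2} + \frac{1}{2} \cdot 163\right) + \left(15352 - 22021\right)} = \frac{-9467 - 2272}{\left(- \frac{65}{2} + \frac{163}{2}\right) + \left(15352 - 22021\right)} = - \frac{11739}{49 - 6669} = - \frac{11739}{-6620} = \left(-11739\right) \left(- \frac{1}{6620}\right) = \frac{11739}{6620}$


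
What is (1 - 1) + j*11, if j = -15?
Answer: -165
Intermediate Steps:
(1 - 1) + j*11 = (1 - 1) - 15*11 = 0 - 165 = -165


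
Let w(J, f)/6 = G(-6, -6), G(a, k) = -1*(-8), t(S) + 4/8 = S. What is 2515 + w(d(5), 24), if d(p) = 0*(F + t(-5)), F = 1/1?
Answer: 2563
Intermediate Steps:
t(S) = -½ + S
F = 1
G(a, k) = 8
d(p) = 0 (d(p) = 0*(1 + (-½ - 5)) = 0*(1 - 11/2) = 0*(-9/2) = 0)
w(J, f) = 48 (w(J, f) = 6*8 = 48)
2515 + w(d(5), 24) = 2515 + 48 = 2563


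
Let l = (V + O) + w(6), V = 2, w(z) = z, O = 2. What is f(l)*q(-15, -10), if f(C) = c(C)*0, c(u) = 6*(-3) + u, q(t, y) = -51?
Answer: 0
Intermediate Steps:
c(u) = -18 + u
l = 10 (l = (2 + 2) + 6 = 4 + 6 = 10)
f(C) = 0 (f(C) = (-18 + C)*0 = 0)
f(l)*q(-15, -10) = 0*(-51) = 0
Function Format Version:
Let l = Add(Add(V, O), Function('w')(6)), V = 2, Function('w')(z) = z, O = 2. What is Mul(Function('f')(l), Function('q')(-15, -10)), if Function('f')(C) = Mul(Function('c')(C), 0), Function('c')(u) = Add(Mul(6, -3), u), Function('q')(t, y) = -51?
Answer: 0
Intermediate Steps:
Function('c')(u) = Add(-18, u)
l = 10 (l = Add(Add(2, 2), 6) = Add(4, 6) = 10)
Function('f')(C) = 0 (Function('f')(C) = Mul(Add(-18, C), 0) = 0)
Mul(Function('f')(l), Function('q')(-15, -10)) = Mul(0, -51) = 0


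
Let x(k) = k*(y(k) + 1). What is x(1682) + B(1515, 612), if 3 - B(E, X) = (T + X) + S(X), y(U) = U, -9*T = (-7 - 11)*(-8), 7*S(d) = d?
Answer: 19810879/7 ≈ 2.8301e+6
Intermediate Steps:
S(d) = d/7
T = -16 (T = -(-7 - 11)*(-8)/9 = -(-2)*(-8) = -1/9*144 = -16)
B(E, X) = 19 - 8*X/7 (B(E, X) = 3 - ((-16 + X) + X/7) = 3 - (-16 + 8*X/7) = 3 + (16 - 8*X/7) = 19 - 8*X/7)
x(k) = k*(1 + k) (x(k) = k*(k + 1) = k*(1 + k))
x(1682) + B(1515, 612) = 1682*(1 + 1682) + (19 - 8/7*612) = 1682*1683 + (19 - 4896/7) = 2830806 - 4763/7 = 19810879/7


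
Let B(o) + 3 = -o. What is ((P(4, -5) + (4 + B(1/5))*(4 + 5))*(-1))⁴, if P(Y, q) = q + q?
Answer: 38416/625 ≈ 61.466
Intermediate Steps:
P(Y, q) = 2*q
B(o) = -3 - o
((P(4, -5) + (4 + B(1/5))*(4 + 5))*(-1))⁴ = ((2*(-5) + (4 + (-3 - 1/5))*(4 + 5))*(-1))⁴ = ((-10 + (4 + (-3 - 1/5))*9)*(-1))⁴ = ((-10 + (4 + (-3 - 1*⅕))*9)*(-1))⁴ = ((-10 + (4 + (-3 - ⅕))*9)*(-1))⁴ = ((-10 + (4 - 16/5)*9)*(-1))⁴ = ((-10 + (⅘)*9)*(-1))⁴ = ((-10 + 36/5)*(-1))⁴ = (-14/5*(-1))⁴ = (14/5)⁴ = 38416/625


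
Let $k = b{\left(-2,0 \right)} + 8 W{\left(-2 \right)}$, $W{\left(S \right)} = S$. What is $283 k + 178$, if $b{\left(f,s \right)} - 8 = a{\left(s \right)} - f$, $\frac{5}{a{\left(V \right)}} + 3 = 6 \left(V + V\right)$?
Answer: $- \frac{5975}{3} \approx -1991.7$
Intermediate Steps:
$a{\left(V \right)} = \frac{5}{-3 + 12 V}$ ($a{\left(V \right)} = \frac{5}{-3 + 6 \left(V + V\right)} = \frac{5}{-3 + 6 \cdot 2 V} = \frac{5}{-3 + 12 V}$)
$b{\left(f,s \right)} = 8 - f + \frac{5}{3 \left(-1 + 4 s\right)}$ ($b{\left(f,s \right)} = 8 - \left(f - \frac{5}{3 \left(-1 + 4 s\right)}\right) = 8 - f + \frac{5}{3 \left(-1 + 4 s\right)}$)
$k = - \frac{23}{3}$ ($k = \left(8 - -2 + \frac{5}{3 \left(-1 + 4 \cdot 0\right)}\right) + 8 \left(-2\right) = \left(8 + 2 + \frac{5}{3 \left(-1 + 0\right)}\right) - 16 = \left(8 + 2 + \frac{5}{3 \left(-1\right)}\right) - 16 = \left(8 + 2 + \frac{5}{3} \left(-1\right)\right) - 16 = \left(8 + 2 - \frac{5}{3}\right) - 16 = \frac{25}{3} - 16 = - \frac{23}{3} \approx -7.6667$)
$283 k + 178 = 283 \left(- \frac{23}{3}\right) + 178 = - \frac{6509}{3} + 178 = - \frac{5975}{3}$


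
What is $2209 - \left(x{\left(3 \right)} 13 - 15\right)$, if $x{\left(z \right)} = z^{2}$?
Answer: $2107$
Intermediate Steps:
$2209 - \left(x{\left(3 \right)} 13 - 15\right) = 2209 - \left(3^{2} \cdot 13 - 15\right) = 2209 - \left(9 \cdot 13 - 15\right) = 2209 - \left(117 - 15\right) = 2209 - 102 = 2107$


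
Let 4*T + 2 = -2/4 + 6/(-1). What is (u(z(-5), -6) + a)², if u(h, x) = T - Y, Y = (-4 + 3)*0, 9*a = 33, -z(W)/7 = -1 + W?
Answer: 1369/576 ≈ 2.3767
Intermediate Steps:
z(W) = 7 - 7*W (z(W) = -7*(-1 + W) = 7 - 7*W)
T = -17/8 (T = -½ + (-2/4 + 6/(-1))/4 = -½ + (-2*¼ + 6*(-1))/4 = -½ + (-½ - 6)/4 = -½ + (¼)*(-13/2) = -½ - 13/8 = -17/8 ≈ -2.1250)
a = 11/3 (a = (⅑)*33 = 11/3 ≈ 3.6667)
Y = 0 (Y = -1*0 = 0)
u(h, x) = -17/8 (u(h, x) = -17/8 - 1*0 = -17/8 + 0 = -17/8)
(u(z(-5), -6) + a)² = (-17/8 + 11/3)² = (37/24)² = 1369/576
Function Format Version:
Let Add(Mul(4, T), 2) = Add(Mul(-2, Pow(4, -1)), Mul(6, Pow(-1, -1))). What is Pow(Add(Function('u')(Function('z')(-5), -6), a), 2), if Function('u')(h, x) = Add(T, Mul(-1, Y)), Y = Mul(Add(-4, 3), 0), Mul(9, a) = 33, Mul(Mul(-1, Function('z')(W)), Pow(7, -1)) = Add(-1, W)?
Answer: Rational(1369, 576) ≈ 2.3767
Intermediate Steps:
Function('z')(W) = Add(7, Mul(-7, W)) (Function('z')(W) = Mul(-7, Add(-1, W)) = Add(7, Mul(-7, W)))
T = Rational(-17, 8) (T = Add(Rational(-1, 2), Mul(Rational(1, 4), Add(Mul(-2, Pow(4, -1)), Mul(6, Pow(-1, -1))))) = Add(Rational(-1, 2), Mul(Rational(1, 4), Add(Mul(-2, Rational(1, 4)), Mul(6, -1)))) = Add(Rational(-1, 2), Mul(Rational(1, 4), Add(Rational(-1, 2), -6))) = Add(Rational(-1, 2), Mul(Rational(1, 4), Rational(-13, 2))) = Add(Rational(-1, 2), Rational(-13, 8)) = Rational(-17, 8) ≈ -2.1250)
a = Rational(11, 3) (a = Mul(Rational(1, 9), 33) = Rational(11, 3) ≈ 3.6667)
Y = 0 (Y = Mul(-1, 0) = 0)
Function('u')(h, x) = Rational(-17, 8) (Function('u')(h, x) = Add(Rational(-17, 8), Mul(-1, 0)) = Add(Rational(-17, 8), 0) = Rational(-17, 8))
Pow(Add(Function('u')(Function('z')(-5), -6), a), 2) = Pow(Add(Rational(-17, 8), Rational(11, 3)), 2) = Pow(Rational(37, 24), 2) = Rational(1369, 576)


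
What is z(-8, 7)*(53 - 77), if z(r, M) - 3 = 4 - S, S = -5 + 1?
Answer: -264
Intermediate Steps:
S = -4
z(r, M) = 11 (z(r, M) = 3 + (4 - 1*(-4)) = 3 + (4 + 4) = 3 + 8 = 11)
z(-8, 7)*(53 - 77) = 11*(53 - 77) = 11*(-24) = -264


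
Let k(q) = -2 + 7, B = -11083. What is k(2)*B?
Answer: -55415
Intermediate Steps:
k(q) = 5
k(2)*B = 5*(-11083) = -55415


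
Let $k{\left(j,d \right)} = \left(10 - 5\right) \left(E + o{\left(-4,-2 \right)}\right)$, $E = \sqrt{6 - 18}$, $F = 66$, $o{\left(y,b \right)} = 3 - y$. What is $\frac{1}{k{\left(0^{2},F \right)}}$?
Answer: $\frac{7}{305} - \frac{2 i \sqrt{3}}{305} \approx 0.022951 - 0.011358 i$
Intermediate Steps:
$E = 2 i \sqrt{3}$ ($E = \sqrt{-12} = 2 i \sqrt{3} \approx 3.4641 i$)
$k{\left(j,d \right)} = 35 + 10 i \sqrt{3}$ ($k{\left(j,d \right)} = \left(10 - 5\right) \left(2 i \sqrt{3} + \left(3 - -4\right)\right) = 5 \left(2 i \sqrt{3} + \left(3 + 4\right)\right) = 5 \left(2 i \sqrt{3} + 7\right) = 5 \left(7 + 2 i \sqrt{3}\right) = 35 + 10 i \sqrt{3}$)
$\frac{1}{k{\left(0^{2},F \right)}} = \frac{1}{35 + 10 i \sqrt{3}}$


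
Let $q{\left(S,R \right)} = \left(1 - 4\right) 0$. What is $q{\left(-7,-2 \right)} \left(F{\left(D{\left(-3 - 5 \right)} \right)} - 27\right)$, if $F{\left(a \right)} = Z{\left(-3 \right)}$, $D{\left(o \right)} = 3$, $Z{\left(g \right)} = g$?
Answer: $0$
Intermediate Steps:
$q{\left(S,R \right)} = 0$ ($q{\left(S,R \right)} = \left(-3\right) 0 = 0$)
$F{\left(a \right)} = -3$
$q{\left(-7,-2 \right)} \left(F{\left(D{\left(-3 - 5 \right)} \right)} - 27\right) = 0 \left(-3 - 27\right) = 0 \left(-30\right) = 0$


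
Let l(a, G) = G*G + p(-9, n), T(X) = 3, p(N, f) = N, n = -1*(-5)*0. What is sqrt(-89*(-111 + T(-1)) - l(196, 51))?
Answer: 6*sqrt(195) ≈ 83.785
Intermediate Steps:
n = 0 (n = 5*0 = 0)
l(a, G) = -9 + G**2 (l(a, G) = G*G - 9 = G**2 - 9 = -9 + G**2)
sqrt(-89*(-111 + T(-1)) - l(196, 51)) = sqrt(-89*(-111 + 3) - (-9 + 51**2)) = sqrt(-89*(-108) - (-9 + 2601)) = sqrt(9612 - 1*2592) = sqrt(9612 - 2592) = sqrt(7020) = 6*sqrt(195)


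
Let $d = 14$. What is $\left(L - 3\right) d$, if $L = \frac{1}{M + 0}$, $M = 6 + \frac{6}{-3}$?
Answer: $- \frac{77}{2} \approx -38.5$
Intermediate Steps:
$M = 4$ ($M = 6 + 6 \left(- \frac{1}{3}\right) = 6 - 2 = 4$)
$L = \frac{1}{4}$ ($L = \frac{1}{4 + 0} = \frac{1}{4} \approx 0.25$)
$\left(L - 3\right) d = \left(\frac{1}{4} - 3\right) 14 = \left(- \frac{11}{4}\right) 14 = - \frac{77}{2}$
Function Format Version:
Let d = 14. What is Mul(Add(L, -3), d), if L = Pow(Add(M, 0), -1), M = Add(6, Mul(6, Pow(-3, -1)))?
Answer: Rational(-77, 2) ≈ -38.500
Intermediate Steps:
M = 4 (M = Add(6, Mul(6, Rational(-1, 3))) = Add(6, -2) = 4)
L = Rational(1, 4) (L = Pow(Add(4, 0), -1) = Pow(4, -1) = Rational(1, 4) ≈ 0.25000)
Mul(Add(L, -3), d) = Mul(Add(Rational(1, 4), -3), 14) = Mul(Rational(-11, 4), 14) = Rational(-77, 2)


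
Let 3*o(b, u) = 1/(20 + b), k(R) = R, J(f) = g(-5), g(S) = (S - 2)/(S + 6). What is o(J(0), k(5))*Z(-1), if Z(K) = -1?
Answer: -1/39 ≈ -0.025641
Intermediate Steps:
g(S) = (-2 + S)/(6 + S)
J(f) = -7 (J(f) = (-2 - 5)/(6 - 5) = -7/1 = 1*(-7) = -7)
o(b, u) = 1/(3*(20 + b))
o(J(0), k(5))*Z(-1) = (1/(3*(20 - 7)))*(-1) = ((1/3)/13)*(-1) = ((1/3)*(1/13))*(-1) = (1/39)*(-1) = -1/39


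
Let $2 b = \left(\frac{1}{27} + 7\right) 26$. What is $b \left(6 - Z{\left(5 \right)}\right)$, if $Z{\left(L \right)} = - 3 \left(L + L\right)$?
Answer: $\frac{9880}{3} \approx 3293.3$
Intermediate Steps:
$Z{\left(L \right)} = - 6 L$ ($Z{\left(L \right)} = - 3 \cdot 2 L = - 6 L$)
$b = \frac{2470}{27}$ ($b = \frac{\left(\frac{1}{27} + 7\right) 26}{2} = \frac{\frac{190}{27} \cdot 26}{2} = \frac{1}{2} \cdot \frac{4940}{27} = \frac{2470}{27} \approx 91.481$)
$b \left(6 - Z{\left(5 \right)}\right) = \frac{2470 \left(6 - \left(-6\right) 5\right)}{27} = \frac{2470 \left(6 - -30\right)}{27} = \frac{2470 \left(6 + 30\right)}{27} = \frac{2470}{27} \cdot 36 = \frac{9880}{3}$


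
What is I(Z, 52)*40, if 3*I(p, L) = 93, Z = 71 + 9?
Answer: 1240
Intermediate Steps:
Z = 80
I(p, L) = 31 (I(p, L) = (1/3)*93 = 31)
I(Z, 52)*40 = 31*40 = 1240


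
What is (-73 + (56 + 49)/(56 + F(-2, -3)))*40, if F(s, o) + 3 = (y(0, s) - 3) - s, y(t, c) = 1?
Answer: -150560/53 ≈ -2840.8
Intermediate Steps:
F(s, o) = -5 - s (F(s, o) = -3 + ((1 - 3) - s) = -3 + (-2 - s) = -5 - s)
(-73 + (56 + 49)/(56 + F(-2, -3)))*40 = (-73 + (56 + 49)/(56 + (-5 - 1*(-2))))*40 = (-73 + 105/(56 + (-5 + 2)))*40 = (-73 + 105/(56 - 3))*40 = (-73 + 105/53)*40 = -3764/53*40 = -150560/53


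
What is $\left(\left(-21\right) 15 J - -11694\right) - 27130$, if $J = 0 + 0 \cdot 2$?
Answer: $-15436$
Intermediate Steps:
$J = 0$ ($J = 0 + 0 = 0$)
$\left(\left(-21\right) 15 J - -11694\right) - 27130 = \left(\left(-21\right) 15 \cdot 0 - -11694\right) - 27130 = \left(\left(-315\right) 0 + 11694\right) - 27130 = \left(0 + 11694\right) - 27130 = 11694 - 27130 = -15436$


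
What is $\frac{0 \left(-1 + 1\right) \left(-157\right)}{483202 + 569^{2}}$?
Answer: $0$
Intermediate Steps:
$\frac{0 \left(-1 + 1\right) \left(-157\right)}{483202 + 569^{2}} = \frac{0 \cdot 0 \left(-157\right)}{483202 + 323761} = \frac{0 \left(-157\right)}{806963} = 0 \cdot \frac{1}{806963} = 0$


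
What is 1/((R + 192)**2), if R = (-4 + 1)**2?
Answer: 1/40401 ≈ 2.4752e-5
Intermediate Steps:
R = 9 (R = (-3)**2 = 9)
1/((R + 192)**2) = 1/((9 + 192)**2) = 1/(201**2) = 1/40401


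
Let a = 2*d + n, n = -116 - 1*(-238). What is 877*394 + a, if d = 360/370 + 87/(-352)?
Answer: 2250947373/6512 ≈ 3.4566e+5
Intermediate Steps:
d = 9453/13024 (d = 360*(1/370) + 87*(-1/352) = 36/37 - 87/352 = 9453/13024 ≈ 0.72581)
n = 122 (n = -116 + 238 = 122)
a = 803917/6512 (a = 2*(9453/13024) + 122 = 9453/6512 + 122 = 803917/6512 ≈ 123.45)
877*394 + a = 877*394 + 803917/6512 = 345538 + 803917/6512 = 2250947373/6512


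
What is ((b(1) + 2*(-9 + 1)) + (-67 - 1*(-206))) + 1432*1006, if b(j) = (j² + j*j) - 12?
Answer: 1440705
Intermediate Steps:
b(j) = -12 + 2*j² (b(j) = (j² + j²) - 12 = 2*j² - 12 = -12 + 2*j²)
((b(1) + 2*(-9 + 1)) + (-67 - 1*(-206))) + 1432*1006 = (((-12 + 2*1²) + 2*(-9 + 1)) + (-67 - 1*(-206))) + 1432*1006 = (((-12 + 2*1) + 2*(-8)) + (-67 + 206)) + 1440592 = (((-12 + 2) - 16) + 139) + 1440592 = ((-10 - 16) + 139) + 1440592 = (-26 + 139) + 1440592 = 113 + 1440592 = 1440705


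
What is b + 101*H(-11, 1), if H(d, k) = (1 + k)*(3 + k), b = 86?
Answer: 894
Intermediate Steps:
b + 101*H(-11, 1) = 86 + 101*(3 + 1² + 4*1) = 86 + 101*(3 + 1 + 4) = 86 + 101*8 = 86 + 808 = 894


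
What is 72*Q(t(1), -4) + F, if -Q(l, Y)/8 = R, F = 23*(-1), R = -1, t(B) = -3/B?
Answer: 553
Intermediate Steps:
F = -23
Q(l, Y) = 8 (Q(l, Y) = -8*(-1) = 8)
72*Q(t(1), -4) + F = 72*8 - 23 = 576 - 23 = 553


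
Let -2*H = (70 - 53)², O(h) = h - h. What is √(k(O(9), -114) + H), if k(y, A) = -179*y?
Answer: 17*I*√2/2 ≈ 12.021*I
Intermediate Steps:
O(h) = 0
H = -289/2 (H = -(70 - 53)²/2 = -½*17² = -½*289 = -289/2 ≈ -144.50)
√(k(O(9), -114) + H) = √(-179*0 - 289/2) = √(0 - 289/2) = √(-289/2) = 17*I*√2/2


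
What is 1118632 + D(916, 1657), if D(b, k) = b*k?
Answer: 2636444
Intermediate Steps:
1118632 + D(916, 1657) = 1118632 + 916*1657 = 1118632 + 1517812 = 2636444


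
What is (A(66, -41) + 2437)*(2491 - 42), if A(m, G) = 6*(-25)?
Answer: 5600863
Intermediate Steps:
A(m, G) = -150
(A(66, -41) + 2437)*(2491 - 42) = (-150 + 2437)*(2491 - 42) = 2287*2449 = 5600863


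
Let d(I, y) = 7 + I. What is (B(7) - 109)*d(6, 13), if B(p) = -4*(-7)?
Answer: -1053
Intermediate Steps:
B(p) = 28
(B(7) - 109)*d(6, 13) = (28 - 109)*(7 + 6) = -81*13 = -1053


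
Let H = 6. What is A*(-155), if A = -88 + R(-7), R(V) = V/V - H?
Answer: 14415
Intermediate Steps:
R(V) = -5 (R(V) = V/V - 1*6 = 1 - 6 = -5)
A = -93 (A = -88 - 5 = -93)
A*(-155) = -93*(-155) = 14415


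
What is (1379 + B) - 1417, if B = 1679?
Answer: 1641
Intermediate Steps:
(1379 + B) - 1417 = (1379 + 1679) - 1417 = 3058 - 1417 = 1641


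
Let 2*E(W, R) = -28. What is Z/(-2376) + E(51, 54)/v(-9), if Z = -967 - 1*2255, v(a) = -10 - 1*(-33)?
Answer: 2269/3036 ≈ 0.74736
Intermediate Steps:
v(a) = 23 (v(a) = -10 + 33 = 23)
E(W, R) = -14 (E(W, R) = (½)*(-28) = -14)
Z = -3222 (Z = -967 - 2255 = -3222)
Z/(-2376) + E(51, 54)/v(-9) = -3222/(-2376) - 14/23 = -3222*(-1/2376) - 14*1/23 = 179/132 - 14/23 = 2269/3036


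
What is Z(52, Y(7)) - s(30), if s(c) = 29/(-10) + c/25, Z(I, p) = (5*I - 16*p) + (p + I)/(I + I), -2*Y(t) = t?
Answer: 330893/1040 ≈ 318.17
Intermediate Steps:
Y(t) = -t/2
Z(I, p) = -16*p + 5*I + (I + p)/(2*I) (Z(I, p) = (-16*p + 5*I) + (I + p)/((2*I)) = (-16*p + 5*I) + (I + p)*(1/(2*I)) = (-16*p + 5*I) + (I + p)/(2*I) = -16*p + 5*I + (I + p)/(2*I))
s(c) = -29/10 + c/25 (s(c) = 29*(-1/10) + c*(1/25) = -29/10 + c/25)
Z(52, Y(7)) - s(30) = (1/2)*(-1/2*7 + 52*(1 - (-16)*7 + 10*52))/52 - (-29/10 + (1/25)*30) = (1/2)*(1/52)*(-7/2 + 52*(1 - 32*(-7/2) + 520)) - (-29/10 + 6/5) = (1/2)*(1/52)*(-7/2 + 52*(1 + 112 + 520)) - 1*(-17/10) = (1/2)*(1/52)*(-7/2 + 52*633) + 17/10 = (1/2)*(1/52)*(-7/2 + 32916) + 17/10 = (1/2)*(1/52)*(65825/2) + 17/10 = 65825/208 + 17/10 = 330893/1040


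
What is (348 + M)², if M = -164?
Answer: 33856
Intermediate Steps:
(348 + M)² = (348 - 164)² = 184² = 33856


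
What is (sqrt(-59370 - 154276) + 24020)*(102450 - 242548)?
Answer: -3365153960 - 140098*I*sqrt(213646) ≈ -3.3652e+9 - 6.4756e+7*I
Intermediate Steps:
(sqrt(-59370 - 154276) + 24020)*(102450 - 242548) = (sqrt(-213646) + 24020)*(-140098) = (I*sqrt(213646) + 24020)*(-140098) = (24020 + I*sqrt(213646))*(-140098) = -3365153960 - 140098*I*sqrt(213646)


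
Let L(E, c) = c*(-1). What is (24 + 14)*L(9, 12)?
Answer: -456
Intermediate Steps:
L(E, c) = -c
(24 + 14)*L(9, 12) = (24 + 14)*(-1*12) = 38*(-12) = -456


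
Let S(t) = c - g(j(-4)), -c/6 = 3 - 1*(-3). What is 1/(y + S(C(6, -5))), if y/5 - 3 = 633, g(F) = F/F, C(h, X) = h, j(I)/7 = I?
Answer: 1/3143 ≈ 0.00031817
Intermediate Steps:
j(I) = 7*I
c = -36 (c = -6*(3 - 1*(-3)) = -6*(3 + 3) = -6*6 = -36)
g(F) = 1
y = 3180 (y = 15 + 5*633 = 15 + 3165 = 3180)
S(t) = -37 (S(t) = -36 - 1*1 = -36 - 1 = -37)
1/(y + S(C(6, -5))) = 1/(3180 - 37) = 1/3143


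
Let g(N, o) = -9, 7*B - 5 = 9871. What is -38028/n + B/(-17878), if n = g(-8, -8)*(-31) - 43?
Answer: -595172853/3691807 ≈ -161.21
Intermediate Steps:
B = 9876/7 (B = 5/7 + (⅐)*9871 = 5/7 + 9871/7 = 9876/7 ≈ 1410.9)
n = 236 (n = -9*(-31) - 43 = 279 - 43 = 236)
-38028/n + B/(-17878) = -38028/236 + (9876/7)/(-17878) = -38028*1/236 + (9876/7)*(-1/17878) = -9507/59 - 4938/62573 = -595172853/3691807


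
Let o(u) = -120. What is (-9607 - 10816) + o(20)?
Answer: -20543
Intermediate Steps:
(-9607 - 10816) + o(20) = (-9607 - 10816) - 120 = -20423 - 120 = -20543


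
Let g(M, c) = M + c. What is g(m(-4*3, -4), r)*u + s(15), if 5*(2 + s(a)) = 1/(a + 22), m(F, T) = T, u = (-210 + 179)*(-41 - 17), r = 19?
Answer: 4989081/185 ≈ 26968.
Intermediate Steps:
u = 1798 (u = -31*(-58) = 1798)
s(a) = -2 + 1/(5*(22 + a)) (s(a) = -2 + 1/(5*(a + 22)) = -2 + 1/(5*(22 + a)))
g(m(-4*3, -4), r)*u + s(15) = (-4 + 19)*1798 + (-219 - 10*15)/(5*(22 + 15)) = 15*1798 + (1/5)*(-219 - 150)/37 = 26970 + (1/5)*(1/37)*(-369) = 26970 - 369/185 = 4989081/185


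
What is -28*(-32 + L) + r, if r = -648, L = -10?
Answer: 528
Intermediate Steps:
-28*(-32 + L) + r = -28*(-32 - 10) - 648 = -28*(-42) - 648 = 1176 - 648 = 528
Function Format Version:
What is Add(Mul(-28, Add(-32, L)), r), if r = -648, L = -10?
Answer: 528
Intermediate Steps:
Add(Mul(-28, Add(-32, L)), r) = Add(Mul(-28, Add(-32, -10)), -648) = Add(Mul(-28, -42), -648) = Add(1176, -648) = 528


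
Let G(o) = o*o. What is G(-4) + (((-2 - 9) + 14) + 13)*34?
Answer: 560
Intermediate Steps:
G(o) = o²
G(-4) + (((-2 - 9) + 14) + 13)*34 = (-4)² + (((-2 - 9) + 14) + 13)*34 = 16 + ((-11 + 14) + 13)*34 = 16 + (3 + 13)*34 = 16 + 16*34 = 16 + 544 = 560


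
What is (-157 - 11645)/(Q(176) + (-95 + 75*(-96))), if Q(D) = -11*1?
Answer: 21/13 ≈ 1.6154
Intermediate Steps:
Q(D) = -11
(-157 - 11645)/(Q(176) + (-95 + 75*(-96))) = (-157 - 11645)/(-11 + (-95 + 75*(-96))) = -11802/(-11 + (-95 - 7200)) = -11802/(-11 - 7295) = -11802/(-7306) = -11802*(-1/7306) = 21/13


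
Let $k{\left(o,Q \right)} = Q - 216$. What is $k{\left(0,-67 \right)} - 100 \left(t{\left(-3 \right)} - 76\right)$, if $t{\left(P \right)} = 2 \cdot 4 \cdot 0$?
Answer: $7317$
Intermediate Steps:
$k{\left(o,Q \right)} = -216 + Q$ ($k{\left(o,Q \right)} = Q - 216 = -216 + Q$)
$t{\left(P \right)} = 0$ ($t{\left(P \right)} = 8 \cdot 0 = 0$)
$k{\left(0,-67 \right)} - 100 \left(t{\left(-3 \right)} - 76\right) = \left(-216 - 67\right) - 100 \left(0 - 76\right) = -283 - -7600 = -283 + 7600 = 7317$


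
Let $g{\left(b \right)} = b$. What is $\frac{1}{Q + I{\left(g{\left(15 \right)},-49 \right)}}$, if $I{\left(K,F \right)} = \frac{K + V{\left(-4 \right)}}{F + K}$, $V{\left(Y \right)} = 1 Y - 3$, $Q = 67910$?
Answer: $\frac{17}{1154466} \approx 1.4725 \cdot 10^{-5}$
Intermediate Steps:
$V{\left(Y \right)} = -3 + Y$ ($V{\left(Y \right)} = Y - 3 = -3 + Y$)
$I{\left(K,F \right)} = \frac{-7 + K}{F + K}$ ($I{\left(K,F \right)} = \frac{K - 7}{F + K} = \frac{-7 + K}{F + K}$)
$\frac{1}{Q + I{\left(g{\left(15 \right)},-49 \right)}} = \frac{1}{67910 + \frac{-7 + 15}{-49 + 15}} = \frac{1}{67910 + \frac{1}{-34} \cdot 8} = \frac{1}{67910 - \frac{4}{17}} = \frac{1}{\frac{1154466}{17}} = \frac{17}{1154466}$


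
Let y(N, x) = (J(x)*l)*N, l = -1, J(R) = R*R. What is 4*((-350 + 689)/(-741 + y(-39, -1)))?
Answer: -226/117 ≈ -1.9316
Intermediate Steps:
J(R) = R**2
y(N, x) = -N*x**2 (y(N, x) = (x**2*(-1))*N = (-x**2)*N = -N*x**2)
4*((-350 + 689)/(-741 + y(-39, -1))) = 4*((-350 + 689)/(-741 - 1*(-39)*(-1)**2)) = 4*(339/(-741 - 1*(-39)*1)) = 4*(339/(-741 + 39)) = 4*(339/(-702)) = 4*(339*(-1/702)) = 4*(-113/234) = -226/117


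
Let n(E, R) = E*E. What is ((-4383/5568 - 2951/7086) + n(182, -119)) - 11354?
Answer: 143147425309/6575808 ≈ 21769.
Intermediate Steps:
n(E, R) = E²
((-4383/5568 - 2951/7086) + n(182, -119)) - 11354 = ((-4383/5568 - 2951/7086) + 182²) - 11354 = ((-4383*1/5568 - 2951*1/7086) + 33124) - 11354 = ((-1461/1856 - 2951/7086) + 33124) - 11354 = (-7914851/6575808 + 33124) - 11354 = 217809149341/6575808 - 11354 = 143147425309/6575808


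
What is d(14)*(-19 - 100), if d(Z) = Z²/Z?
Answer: -1666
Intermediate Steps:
d(Z) = Z
d(14)*(-19 - 100) = 14*(-19 - 100) = 14*(-119) = -1666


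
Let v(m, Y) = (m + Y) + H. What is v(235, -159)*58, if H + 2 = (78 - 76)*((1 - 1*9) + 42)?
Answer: 8236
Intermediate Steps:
H = 66 (H = -2 + (78 - 76)*((1 - 1*9) + 42) = -2 + 2*((1 - 9) + 42) = -2 + 2*(-8 + 42) = -2 + 2*34 = -2 + 68 = 66)
v(m, Y) = 66 + Y + m (v(m, Y) = (m + Y) + 66 = (Y + m) + 66 = 66 + Y + m)
v(235, -159)*58 = (66 - 159 + 235)*58 = 142*58 = 8236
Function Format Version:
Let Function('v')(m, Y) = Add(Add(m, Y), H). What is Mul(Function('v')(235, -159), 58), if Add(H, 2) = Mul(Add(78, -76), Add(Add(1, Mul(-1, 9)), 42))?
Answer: 8236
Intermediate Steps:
H = 66 (H = Add(-2, Mul(Add(78, -76), Add(Add(1, Mul(-1, 9)), 42))) = Add(-2, Mul(2, Add(Add(1, -9), 42))) = Add(-2, Mul(2, Add(-8, 42))) = Add(-2, Mul(2, 34)) = Add(-2, 68) = 66)
Function('v')(m, Y) = Add(66, Y, m) (Function('v')(m, Y) = Add(Add(m, Y), 66) = Add(Add(Y, m), 66) = Add(66, Y, m))
Mul(Function('v')(235, -159), 58) = Mul(Add(66, -159, 235), 58) = Mul(142, 58) = 8236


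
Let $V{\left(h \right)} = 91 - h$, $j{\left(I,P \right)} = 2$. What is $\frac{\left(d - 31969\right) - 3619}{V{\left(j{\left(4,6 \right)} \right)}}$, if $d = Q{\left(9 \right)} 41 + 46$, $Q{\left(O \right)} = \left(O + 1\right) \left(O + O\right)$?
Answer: $- \frac{28162}{89} \approx -316.43$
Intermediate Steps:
$Q{\left(O \right)} = 2 O \left(1 + O\right)$ ($Q{\left(O \right)} = \left(1 + O\right) 2 O = 2 O \left(1 + O\right)$)
$d = 7426$ ($d = 2 \cdot 9 \left(1 + 9\right) 41 + 46 = 2 \cdot 9 \cdot 10 \cdot 41 + 46 = 180 \cdot 41 + 46 = 7380 + 46 = 7426$)
$\frac{\left(d - 31969\right) - 3619}{V{\left(j{\left(4,6 \right)} \right)}} = \frac{\left(7426 - 31969\right) - 3619}{91 - 2} = \frac{-24543 - 3619}{91 - 2} = - \frac{28162}{89}$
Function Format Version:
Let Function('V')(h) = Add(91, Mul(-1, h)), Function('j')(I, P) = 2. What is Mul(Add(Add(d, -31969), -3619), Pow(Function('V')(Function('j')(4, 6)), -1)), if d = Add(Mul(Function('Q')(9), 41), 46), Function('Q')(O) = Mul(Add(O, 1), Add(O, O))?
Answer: Rational(-28162, 89) ≈ -316.43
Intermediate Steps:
Function('Q')(O) = Mul(2, O, Add(1, O)) (Function('Q')(O) = Mul(Add(1, O), Mul(2, O)) = Mul(2, O, Add(1, O)))
d = 7426 (d = Add(Mul(Mul(2, 9, Add(1, 9)), 41), 46) = Add(Mul(Mul(2, 9, 10), 41), 46) = Add(Mul(180, 41), 46) = Add(7380, 46) = 7426)
Mul(Add(Add(d, -31969), -3619), Pow(Function('V')(Function('j')(4, 6)), -1)) = Mul(Add(Add(7426, -31969), -3619), Pow(Add(91, Mul(-1, 2)), -1)) = Mul(Add(-24543, -3619), Pow(Add(91, -2), -1)) = Mul(-28162, Pow(89, -1)) = Mul(-28162, Rational(1, 89)) = Rational(-28162, 89)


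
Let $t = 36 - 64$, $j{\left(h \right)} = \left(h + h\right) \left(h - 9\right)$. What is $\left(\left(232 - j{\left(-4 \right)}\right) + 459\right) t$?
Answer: $-16436$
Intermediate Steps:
$j{\left(h \right)} = 2 h \left(-9 + h\right)$
$t = -28$
$\left(\left(232 - j{\left(-4 \right)}\right) + 459\right) t = \left(\left(232 - 2 \left(-4\right) \left(-9 - 4\right)\right) + 459\right) \left(-28\right) = \left(\left(232 - 2 \left(-4\right) \left(-13\right)\right) + 459\right) \left(-28\right) = \left(\left(232 - 104\right) + 459\right) \left(-28\right) = \left(128 + 459\right) \left(-28\right) = 587 \left(-28\right) = -16436$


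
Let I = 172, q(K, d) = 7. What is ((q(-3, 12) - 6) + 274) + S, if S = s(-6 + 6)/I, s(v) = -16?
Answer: 11821/43 ≈ 274.91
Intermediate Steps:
S = -4/43 (S = -16/172 = -16*1/172 = -4/43 ≈ -0.093023)
((q(-3, 12) - 6) + 274) + S = ((7 - 6) + 274) - 4/43 = (1 + 274) - 4/43 = 275 - 4/43 = 11821/43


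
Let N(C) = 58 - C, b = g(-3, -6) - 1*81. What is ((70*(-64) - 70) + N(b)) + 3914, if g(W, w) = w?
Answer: -491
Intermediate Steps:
b = -87 (b = -6 - 1*81 = -6 - 81 = -87)
((70*(-64) - 70) + N(b)) + 3914 = ((70*(-64) - 70) + (58 - 1*(-87))) + 3914 = ((-4480 - 70) + (58 + 87)) + 3914 = (-4550 + 145) + 3914 = -4405 + 3914 = -491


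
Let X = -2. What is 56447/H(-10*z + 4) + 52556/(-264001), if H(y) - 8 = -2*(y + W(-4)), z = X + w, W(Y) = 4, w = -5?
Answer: -14909842735/39072148 ≈ -381.60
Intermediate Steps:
z = -7 (z = -2 - 5 = -7)
H(y) = -2*y (H(y) = 8 - 2*(y + 4) = 8 - 2*(4 + y) = 8 + (-8 - 2*y) = -2*y)
56447/H(-10*z + 4) + 52556/(-264001) = 56447/((-2*(-10*(-7) + 4))) + 52556/(-264001) = 56447/((-2*(70 + 4))) + 52556*(-1/264001) = 56447/((-2*74)) - 52556/264001 = 56447/(-148) - 52556/264001 = 56447*(-1/148) - 52556/264001 = -56447/148 - 52556/264001 = -14909842735/39072148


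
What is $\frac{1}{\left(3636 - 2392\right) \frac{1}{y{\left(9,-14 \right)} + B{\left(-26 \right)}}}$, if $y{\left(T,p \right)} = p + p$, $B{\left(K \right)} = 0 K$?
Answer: $- \frac{7}{311} \approx -0.022508$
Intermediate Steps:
$B{\left(K \right)} = 0$
$y{\left(T,p \right)} = 2 p$
$\frac{1}{\left(3636 - 2392\right) \frac{1}{y{\left(9,-14 \right)} + B{\left(-26 \right)}}} = \frac{1}{\left(3636 - 2392\right) \frac{1}{2 \left(-14\right) + 0}} = \frac{1}{\left(3636 - 2392\right) \frac{1}{-28 + 0}} = \frac{1}{1244 \frac{1}{-28}} = \frac{1}{1244 \left(- \frac{1}{28}\right)} = \frac{1}{- \frac{311}{7}} = - \frac{7}{311}$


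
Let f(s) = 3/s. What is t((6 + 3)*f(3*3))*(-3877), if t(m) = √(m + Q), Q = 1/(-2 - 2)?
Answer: -3877*√11/2 ≈ -6429.3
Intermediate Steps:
Q = -¼ (Q = 1/(-4) = -¼ ≈ -0.25000)
t(m) = √(-¼ + m) (t(m) = √(m - ¼) = √(-¼ + m))
t((6 + 3)*f(3*3))*(-3877) = (√(-1 + 4*((6 + 3)*(3/((3*3)))))/2)*(-3877) = (√(-1 + 4*(9*(3/9)))/2)*(-3877) = (√(-1 + 4*(9*(3*(⅑))))/2)*(-3877) = (√(-1 + 4*(9*(⅓)))/2)*(-3877) = (√(-1 + 4*3)/2)*(-3877) = (√(-1 + 12)/2)*(-3877) = (√11/2)*(-3877) = -3877*√11/2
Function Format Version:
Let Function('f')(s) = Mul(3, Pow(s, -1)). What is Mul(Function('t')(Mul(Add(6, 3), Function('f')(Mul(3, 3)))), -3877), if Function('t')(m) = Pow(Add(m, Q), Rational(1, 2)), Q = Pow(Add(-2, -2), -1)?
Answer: Mul(Rational(-3877, 2), Pow(11, Rational(1, 2))) ≈ -6429.3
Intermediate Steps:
Q = Rational(-1, 4) (Q = Pow(-4, -1) = Rational(-1, 4) ≈ -0.25000)
Function('t')(m) = Pow(Add(Rational(-1, 4), m), Rational(1, 2)) (Function('t')(m) = Pow(Add(m, Rational(-1, 4)), Rational(1, 2)) = Pow(Add(Rational(-1, 4), m), Rational(1, 2)))
Mul(Function('t')(Mul(Add(6, 3), Function('f')(Mul(3, 3)))), -3877) = Mul(Mul(Rational(1, 2), Pow(Add(-1, Mul(4, Mul(Add(6, 3), Mul(3, Pow(Mul(3, 3), -1))))), Rational(1, 2))), -3877) = Mul(Mul(Rational(1, 2), Pow(Add(-1, Mul(4, Mul(9, Mul(3, Pow(9, -1))))), Rational(1, 2))), -3877) = Mul(Mul(Rational(1, 2), Pow(Add(-1, Mul(4, Mul(9, Mul(3, Rational(1, 9))))), Rational(1, 2))), -3877) = Mul(Mul(Rational(1, 2), Pow(Add(-1, Mul(4, Mul(9, Rational(1, 3)))), Rational(1, 2))), -3877) = Mul(Mul(Rational(1, 2), Pow(Add(-1, Mul(4, 3)), Rational(1, 2))), -3877) = Mul(Mul(Rational(1, 2), Pow(Add(-1, 12), Rational(1, 2))), -3877) = Mul(Mul(Rational(1, 2), Pow(11, Rational(1, 2))), -3877) = Mul(Rational(-3877, 2), Pow(11, Rational(1, 2)))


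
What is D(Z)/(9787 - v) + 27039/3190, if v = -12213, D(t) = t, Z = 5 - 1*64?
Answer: 5406089/638000 ≈ 8.4735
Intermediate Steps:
Z = -59 (Z = 5 - 64 = -59)
D(Z)/(9787 - v) + 27039/3190 = -59/(9787 - 1*(-12213)) + 27039/3190 = -59/(9787 + 12213) + 27039*(1/3190) = -59/22000 + 27039/3190 = 5406089/638000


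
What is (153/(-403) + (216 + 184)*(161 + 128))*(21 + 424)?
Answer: 20731057915/403 ≈ 5.1442e+7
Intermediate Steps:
(153/(-403) + (216 + 184)*(161 + 128))*(21 + 424) = (153*(-1/403) + 400*289)*445 = (-153/403 + 115600)*445 = (46586647/403)*445 = 20731057915/403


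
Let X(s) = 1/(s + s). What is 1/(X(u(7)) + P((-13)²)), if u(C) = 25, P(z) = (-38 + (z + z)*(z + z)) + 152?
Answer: 50/5717901 ≈ 8.7445e-6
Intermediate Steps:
P(z) = 114 + 4*z² (P(z) = (-38 + (2*z)*(2*z)) + 152 = (-38 + 4*z²) + 152 = 114 + 4*z²)
X(s) = 1/(2*s)
1/(X(u(7)) + P((-13)²)) = 1/((½)/25 + (114 + 4*((-13)²)²)) = 1/((½)*(1/25) + (114 + 4*169²)) = 1/(1/50 + (114 + 4*28561)) = 1/(1/50 + (114 + 114244)) = 1/(1/50 + 114358) = 1/(5717901/50) = 50/5717901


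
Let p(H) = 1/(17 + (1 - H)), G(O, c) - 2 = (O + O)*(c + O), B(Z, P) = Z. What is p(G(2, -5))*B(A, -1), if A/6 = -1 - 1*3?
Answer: -6/7 ≈ -0.85714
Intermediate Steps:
A = -24 (A = 6*(-1 - 1*3) = 6*(-1 - 3) = 6*(-4) = -24)
G(O, c) = 2 + 2*O*(O + c) (G(O, c) = 2 + (O + O)*(c + O) = 2 + (2*O)*(O + c) = 2 + 2*O*(O + c))
p(H) = 1/(18 - H)
p(G(2, -5))*B(A, -1) = -1/(-18 + (2 + 2*2**2 + 2*2*(-5)))*(-24) = -1/(-18 + (2 + 2*4 - 20))*(-24) = -1/(-18 + (2 + 8 - 20))*(-24) = -1/(-18 - 10)*(-24) = -1/(-28)*(-24) = -1*(-1/28)*(-24) = (1/28)*(-24) = -6/7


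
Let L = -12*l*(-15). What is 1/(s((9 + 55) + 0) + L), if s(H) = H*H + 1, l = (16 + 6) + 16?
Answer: 1/10937 ≈ 9.1433e-5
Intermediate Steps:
l = 38 (l = 22 + 16 = 38)
s(H) = 1 + H² (s(H) = H² + 1 = 1 + H²)
L = 6840 (L = -12*38*(-15) = -456*(-15) = 6840)
1/(s((9 + 55) + 0) + L) = 1/((1 + ((9 + 55) + 0)²) + 6840) = 1/((1 + (64 + 0)²) + 6840) = 1/((1 + 64²) + 6840) = 1/((1 + 4096) + 6840) = 1/(4097 + 6840) = 1/10937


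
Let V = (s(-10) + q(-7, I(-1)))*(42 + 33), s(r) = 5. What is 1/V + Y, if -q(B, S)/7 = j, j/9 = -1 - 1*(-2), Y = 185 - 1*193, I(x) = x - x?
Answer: -34801/4350 ≈ -8.0002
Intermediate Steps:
I(x) = 0
Y = -8 (Y = 185 - 193 = -8)
j = 9 (j = 9*(-1 - 1*(-2)) = 9*(-1 + 2) = 9*1 = 9)
q(B, S) = -63 (q(B, S) = -7*9 = -63)
V = -4350 (V = (5 - 63)*(42 + 33) = -58*75 = -4350)
1/V + Y = 1/(-4350) - 8 = -1/4350 - 8 = -34801/4350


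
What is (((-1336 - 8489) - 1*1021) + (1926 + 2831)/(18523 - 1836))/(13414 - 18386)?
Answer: 180982445/82967764 ≈ 2.1814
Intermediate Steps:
(((-1336 - 8489) - 1*1021) + (1926 + 2831)/(18523 - 1836))/(13414 - 18386) = ((-9825 - 1021) + 4757/16687)/(-4972) = (-10846 + 4757*(1/16687))*(-1/4972) = (-10846 + 4757/16687)*(-1/4972) = -180982445/16687*(-1/4972) = 180982445/82967764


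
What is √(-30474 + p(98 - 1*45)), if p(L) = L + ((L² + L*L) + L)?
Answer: 15*I*√110 ≈ 157.32*I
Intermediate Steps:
p(L) = 2*L + 2*L² (p(L) = L + ((L² + L²) + L) = L + (2*L² + L) = L + (L + 2*L²) = 2*L + 2*L²)
√(-30474 + p(98 - 1*45)) = √(-30474 + 2*(98 - 1*45)*(1 + (98 - 1*45))) = √(-30474 + 2*(98 - 45)*(1 + (98 - 45))) = √(-30474 + 2*53*(1 + 53)) = √(-30474 + 2*53*54) = √(-30474 + 5724) = √(-24750) = 15*I*√110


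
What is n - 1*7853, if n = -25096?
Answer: -32949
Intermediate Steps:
n - 1*7853 = -25096 - 1*7853 = -25096 - 7853 = -32949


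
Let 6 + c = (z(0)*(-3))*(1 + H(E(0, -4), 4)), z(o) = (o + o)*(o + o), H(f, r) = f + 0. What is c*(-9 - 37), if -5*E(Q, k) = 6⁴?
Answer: 276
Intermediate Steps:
E(Q, k) = -1296/5 (E(Q, k) = -⅕*6⁴ = -⅕*1296 = -1296/5)
H(f, r) = f
z(o) = 4*o² (z(o) = (2*o)*(2*o) = 4*o²)
c = -6 (c = -6 + ((4*0²)*(-3))*(1 - 1296/5) = -6 + ((4*0)*(-3))*(-1291/5) = -6 + (0*(-3))*(-1291/5) = -6 + 0*(-1291/5) = -6 + 0 = -6)
c*(-9 - 37) = -6*(-9 - 37) = -6*(-46) = 276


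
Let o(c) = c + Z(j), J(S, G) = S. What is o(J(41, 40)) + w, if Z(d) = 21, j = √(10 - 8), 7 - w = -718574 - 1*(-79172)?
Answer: 639471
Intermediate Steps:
w = 639409 (w = 7 - (-718574 - 1*(-79172)) = 7 - (-718574 + 79172) = 7 - 1*(-639402) = 7 + 639402 = 639409)
j = √2 ≈ 1.4142
o(c) = 21 + c (o(c) = c + 21 = 21 + c)
o(J(41, 40)) + w = (21 + 41) + 639409 = 62 + 639409 = 639471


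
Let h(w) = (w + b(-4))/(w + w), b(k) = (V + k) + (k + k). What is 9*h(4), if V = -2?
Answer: -45/4 ≈ -11.250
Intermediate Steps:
b(k) = -2 + 3*k (b(k) = (-2 + k) + (k + k) = (-2 + k) + 2*k = -2 + 3*k)
h(w) = (-14 + w)/(2*w) (h(w) = (w + (-2 + 3*(-4)))/(w + w) = (w + (-2 - 12))/((2*w)) = (w - 14)*(1/(2*w)) = (-14 + w)*(1/(2*w)) = (-14 + w)/(2*w))
9*h(4) = 9*((½)*(-14 + 4)/4) = 9*((½)*(¼)*(-10)) = 9*(-5/4) = -45/4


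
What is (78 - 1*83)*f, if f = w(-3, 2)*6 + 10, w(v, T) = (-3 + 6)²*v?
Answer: 760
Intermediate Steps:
w(v, T) = 9*v (w(v, T) = 3²*v = 9*v)
f = -152 (f = (9*(-3))*6 + 10 = -27*6 + 10 = -162 + 10 = -152)
(78 - 1*83)*f = (78 - 1*83)*(-152) = (78 - 83)*(-152) = -5*(-152) = 760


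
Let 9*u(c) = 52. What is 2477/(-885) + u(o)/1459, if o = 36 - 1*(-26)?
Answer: -10826489/3873645 ≈ -2.7949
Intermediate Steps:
o = 62 (o = 36 + 26 = 62)
u(c) = 52/9 (u(c) = (⅑)*52 = 52/9)
2477/(-885) + u(o)/1459 = 2477/(-885) + (52/9)/1459 = 2477*(-1/885) + (52/9)*(1/1459) = -2477/885 + 52/13131 = -10826489/3873645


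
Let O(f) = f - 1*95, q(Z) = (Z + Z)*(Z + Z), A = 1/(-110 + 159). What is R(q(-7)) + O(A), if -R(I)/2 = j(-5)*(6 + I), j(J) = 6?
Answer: -123430/49 ≈ -2519.0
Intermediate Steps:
A = 1/49 ≈ 0.020408
q(Z) = 4*Z² (q(Z) = (2*Z)*(2*Z) = 4*Z²)
O(f) = -95 + f (O(f) = f - 95 = -95 + f)
R(I) = -72 - 12*I (R(I) = -12*(6 + I) = -2*(36 + 6*I) = -72 - 12*I)
R(q(-7)) + O(A) = (-72 - 48*(-7)²) + (-95 + 1/49) = (-72 - 48*49) - 4654/49 = (-72 - 12*196) - 4654/49 = (-72 - 2352) - 4654/49 = -2424 - 4654/49 = -123430/49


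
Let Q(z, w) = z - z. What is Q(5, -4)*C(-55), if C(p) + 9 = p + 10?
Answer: 0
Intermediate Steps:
C(p) = 1 + p (C(p) = -9 + (p + 10) = -9 + (10 + p) = 1 + p)
Q(z, w) = 0
Q(5, -4)*C(-55) = 0*(1 - 55) = 0*(-54) = 0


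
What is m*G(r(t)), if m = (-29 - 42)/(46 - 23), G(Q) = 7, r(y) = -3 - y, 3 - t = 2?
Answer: -497/23 ≈ -21.609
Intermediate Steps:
t = 1 (t = 3 - 1*2 = 3 - 2 = 1)
m = -71/23 ≈ -3.0870
m*G(r(t)) = -71/23*7 = -497/23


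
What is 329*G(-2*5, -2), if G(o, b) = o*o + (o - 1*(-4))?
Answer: 30926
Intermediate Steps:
G(o, b) = 4 + o + o**2 (G(o, b) = o**2 + (o + 4) = o**2 + (4 + o) = 4 + o + o**2)
329*G(-2*5, -2) = 329*(4 - 2*5 + (-2*5)**2) = 329*(4 - 10 + (-10)**2) = 329*(4 - 10 + 100) = 329*94 = 30926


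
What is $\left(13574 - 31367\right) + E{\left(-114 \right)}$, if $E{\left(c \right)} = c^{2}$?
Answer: $-4797$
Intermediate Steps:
$\left(13574 - 31367\right) + E{\left(-114 \right)} = \left(13574 - 31367\right) + \left(-114\right)^{2} = -17793 + 12996 = -4797$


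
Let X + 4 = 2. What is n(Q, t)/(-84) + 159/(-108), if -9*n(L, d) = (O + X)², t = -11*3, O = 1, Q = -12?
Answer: -278/189 ≈ -1.4709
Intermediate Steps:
t = -33
X = -2 (X = -4 + 2 = -2)
n(L, d) = -⅑ (n(L, d) = -(1 - 2)²/9 = -⅑*(-1)² = -⅑*1 = -⅑)
n(Q, t)/(-84) + 159/(-108) = -⅑/(-84) + 159/(-108) = -⅑*(-1/84) + 159*(-1/108) = 1/756 - 53/36 = -278/189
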